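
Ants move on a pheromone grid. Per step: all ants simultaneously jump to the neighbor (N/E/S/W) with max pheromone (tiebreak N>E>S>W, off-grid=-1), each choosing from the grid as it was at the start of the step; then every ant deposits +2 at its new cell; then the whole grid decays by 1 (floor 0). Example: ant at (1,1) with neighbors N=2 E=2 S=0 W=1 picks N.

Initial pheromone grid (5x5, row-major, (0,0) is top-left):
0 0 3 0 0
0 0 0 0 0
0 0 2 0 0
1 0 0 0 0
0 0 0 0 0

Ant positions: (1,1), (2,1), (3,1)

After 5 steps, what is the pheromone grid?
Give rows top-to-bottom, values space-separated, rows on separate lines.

After step 1: ants at (0,1),(2,2),(3,0)
  0 1 2 0 0
  0 0 0 0 0
  0 0 3 0 0
  2 0 0 0 0
  0 0 0 0 0
After step 2: ants at (0,2),(1,2),(2,0)
  0 0 3 0 0
  0 0 1 0 0
  1 0 2 0 0
  1 0 0 0 0
  0 0 0 0 0
After step 3: ants at (1,2),(0,2),(3,0)
  0 0 4 0 0
  0 0 2 0 0
  0 0 1 0 0
  2 0 0 0 0
  0 0 0 0 0
After step 4: ants at (0,2),(1,2),(2,0)
  0 0 5 0 0
  0 0 3 0 0
  1 0 0 0 0
  1 0 0 0 0
  0 0 0 0 0
After step 5: ants at (1,2),(0,2),(3,0)
  0 0 6 0 0
  0 0 4 0 0
  0 0 0 0 0
  2 0 0 0 0
  0 0 0 0 0

0 0 6 0 0
0 0 4 0 0
0 0 0 0 0
2 0 0 0 0
0 0 0 0 0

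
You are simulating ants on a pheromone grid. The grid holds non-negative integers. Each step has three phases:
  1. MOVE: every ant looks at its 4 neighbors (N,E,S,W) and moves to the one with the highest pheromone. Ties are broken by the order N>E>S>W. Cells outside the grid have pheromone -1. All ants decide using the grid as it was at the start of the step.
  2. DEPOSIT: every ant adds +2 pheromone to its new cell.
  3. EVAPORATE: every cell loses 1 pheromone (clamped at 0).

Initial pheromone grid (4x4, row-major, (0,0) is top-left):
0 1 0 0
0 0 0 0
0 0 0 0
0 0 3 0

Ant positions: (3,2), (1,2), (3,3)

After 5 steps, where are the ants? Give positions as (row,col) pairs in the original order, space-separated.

Step 1: ant0:(3,2)->N->(2,2) | ant1:(1,2)->N->(0,2) | ant2:(3,3)->W->(3,2)
  grid max=4 at (3,2)
Step 2: ant0:(2,2)->S->(3,2) | ant1:(0,2)->E->(0,3) | ant2:(3,2)->N->(2,2)
  grid max=5 at (3,2)
Step 3: ant0:(3,2)->N->(2,2) | ant1:(0,3)->S->(1,3) | ant2:(2,2)->S->(3,2)
  grid max=6 at (3,2)
Step 4: ant0:(2,2)->S->(3,2) | ant1:(1,3)->N->(0,3) | ant2:(3,2)->N->(2,2)
  grid max=7 at (3,2)
Step 5: ant0:(3,2)->N->(2,2) | ant1:(0,3)->S->(1,3) | ant2:(2,2)->S->(3,2)
  grid max=8 at (3,2)

(2,2) (1,3) (3,2)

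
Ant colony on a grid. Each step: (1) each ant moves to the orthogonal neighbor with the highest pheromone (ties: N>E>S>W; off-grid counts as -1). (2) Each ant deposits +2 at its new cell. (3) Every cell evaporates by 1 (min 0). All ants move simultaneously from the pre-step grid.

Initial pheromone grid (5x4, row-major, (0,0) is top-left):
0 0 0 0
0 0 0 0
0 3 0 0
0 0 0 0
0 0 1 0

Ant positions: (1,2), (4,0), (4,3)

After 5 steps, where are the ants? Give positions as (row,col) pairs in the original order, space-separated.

Step 1: ant0:(1,2)->N->(0,2) | ant1:(4,0)->N->(3,0) | ant2:(4,3)->W->(4,2)
  grid max=2 at (2,1)
Step 2: ant0:(0,2)->E->(0,3) | ant1:(3,0)->N->(2,0) | ant2:(4,2)->N->(3,2)
  grid max=1 at (0,3)
Step 3: ant0:(0,3)->S->(1,3) | ant1:(2,0)->E->(2,1) | ant2:(3,2)->S->(4,2)
  grid max=2 at (2,1)
Step 4: ant0:(1,3)->N->(0,3) | ant1:(2,1)->N->(1,1) | ant2:(4,2)->N->(3,2)
  grid max=1 at (0,3)
Step 5: ant0:(0,3)->S->(1,3) | ant1:(1,1)->S->(2,1) | ant2:(3,2)->S->(4,2)
  grid max=2 at (2,1)

(1,3) (2,1) (4,2)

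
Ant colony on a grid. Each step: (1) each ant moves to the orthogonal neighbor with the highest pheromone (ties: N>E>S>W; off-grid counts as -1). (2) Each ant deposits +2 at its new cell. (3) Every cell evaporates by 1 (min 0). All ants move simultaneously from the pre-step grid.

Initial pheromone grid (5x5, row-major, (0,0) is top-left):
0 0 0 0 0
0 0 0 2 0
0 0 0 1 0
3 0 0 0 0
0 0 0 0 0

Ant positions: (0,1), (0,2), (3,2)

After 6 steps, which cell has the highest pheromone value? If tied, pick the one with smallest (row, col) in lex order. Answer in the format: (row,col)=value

Answer: (0,3)=10

Derivation:
Step 1: ant0:(0,1)->E->(0,2) | ant1:(0,2)->E->(0,3) | ant2:(3,2)->N->(2,2)
  grid max=2 at (3,0)
Step 2: ant0:(0,2)->E->(0,3) | ant1:(0,3)->S->(1,3) | ant2:(2,2)->N->(1,2)
  grid max=2 at (0,3)
Step 3: ant0:(0,3)->S->(1,3) | ant1:(1,3)->N->(0,3) | ant2:(1,2)->E->(1,3)
  grid max=5 at (1,3)
Step 4: ant0:(1,3)->N->(0,3) | ant1:(0,3)->S->(1,3) | ant2:(1,3)->N->(0,3)
  grid max=6 at (0,3)
Step 5: ant0:(0,3)->S->(1,3) | ant1:(1,3)->N->(0,3) | ant2:(0,3)->S->(1,3)
  grid max=9 at (1,3)
Step 6: ant0:(1,3)->N->(0,3) | ant1:(0,3)->S->(1,3) | ant2:(1,3)->N->(0,3)
  grid max=10 at (0,3)
Final grid:
  0 0 0 10 0
  0 0 0 10 0
  0 0 0 0 0
  0 0 0 0 0
  0 0 0 0 0
Max pheromone 10 at (0,3)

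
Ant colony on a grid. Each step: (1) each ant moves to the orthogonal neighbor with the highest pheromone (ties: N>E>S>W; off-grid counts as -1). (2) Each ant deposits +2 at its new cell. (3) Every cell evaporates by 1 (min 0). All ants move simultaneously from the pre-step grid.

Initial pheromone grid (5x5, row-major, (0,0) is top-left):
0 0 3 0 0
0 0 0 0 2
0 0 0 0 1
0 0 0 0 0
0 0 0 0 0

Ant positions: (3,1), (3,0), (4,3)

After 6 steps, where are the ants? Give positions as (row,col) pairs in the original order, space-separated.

Step 1: ant0:(3,1)->N->(2,1) | ant1:(3,0)->N->(2,0) | ant2:(4,3)->N->(3,3)
  grid max=2 at (0,2)
Step 2: ant0:(2,1)->W->(2,0) | ant1:(2,0)->E->(2,1) | ant2:(3,3)->N->(2,3)
  grid max=2 at (2,0)
Step 3: ant0:(2,0)->E->(2,1) | ant1:(2,1)->W->(2,0) | ant2:(2,3)->N->(1,3)
  grid max=3 at (2,0)
Step 4: ant0:(2,1)->W->(2,0) | ant1:(2,0)->E->(2,1) | ant2:(1,3)->N->(0,3)
  grid max=4 at (2,0)
Step 5: ant0:(2,0)->E->(2,1) | ant1:(2,1)->W->(2,0) | ant2:(0,3)->E->(0,4)
  grid max=5 at (2,0)
Step 6: ant0:(2,1)->W->(2,0) | ant1:(2,0)->E->(2,1) | ant2:(0,4)->S->(1,4)
  grid max=6 at (2,0)

(2,0) (2,1) (1,4)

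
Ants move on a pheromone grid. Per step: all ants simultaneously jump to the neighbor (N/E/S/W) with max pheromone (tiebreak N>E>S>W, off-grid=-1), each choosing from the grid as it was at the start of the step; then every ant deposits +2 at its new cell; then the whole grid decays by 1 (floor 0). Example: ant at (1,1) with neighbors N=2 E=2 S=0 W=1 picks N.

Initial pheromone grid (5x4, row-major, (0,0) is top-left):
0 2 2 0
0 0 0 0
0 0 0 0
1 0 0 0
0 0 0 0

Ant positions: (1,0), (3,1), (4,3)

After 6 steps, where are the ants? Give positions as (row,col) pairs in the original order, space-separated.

Step 1: ant0:(1,0)->N->(0,0) | ant1:(3,1)->W->(3,0) | ant2:(4,3)->N->(3,3)
  grid max=2 at (3,0)
Step 2: ant0:(0,0)->E->(0,1) | ant1:(3,0)->N->(2,0) | ant2:(3,3)->N->(2,3)
  grid max=2 at (0,1)
Step 3: ant0:(0,1)->E->(0,2) | ant1:(2,0)->S->(3,0) | ant2:(2,3)->N->(1,3)
  grid max=2 at (3,0)
Step 4: ant0:(0,2)->W->(0,1) | ant1:(3,0)->N->(2,0) | ant2:(1,3)->N->(0,3)
  grid max=2 at (0,1)
Step 5: ant0:(0,1)->E->(0,2) | ant1:(2,0)->S->(3,0) | ant2:(0,3)->S->(1,3)
  grid max=2 at (3,0)
Step 6: ant0:(0,2)->W->(0,1) | ant1:(3,0)->N->(2,0) | ant2:(1,3)->N->(0,3)
  grid max=2 at (0,1)

(0,1) (2,0) (0,3)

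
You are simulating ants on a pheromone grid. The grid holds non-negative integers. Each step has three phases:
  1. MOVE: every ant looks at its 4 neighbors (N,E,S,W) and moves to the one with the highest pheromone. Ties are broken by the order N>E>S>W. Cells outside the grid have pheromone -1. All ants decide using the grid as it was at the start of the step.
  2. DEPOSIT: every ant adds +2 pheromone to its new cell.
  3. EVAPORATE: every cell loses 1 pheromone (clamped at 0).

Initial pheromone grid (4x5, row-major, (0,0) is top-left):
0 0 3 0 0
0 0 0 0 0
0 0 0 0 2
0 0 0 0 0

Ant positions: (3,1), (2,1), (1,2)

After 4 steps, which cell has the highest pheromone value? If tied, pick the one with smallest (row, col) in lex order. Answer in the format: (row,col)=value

Answer: (1,1)=4

Derivation:
Step 1: ant0:(3,1)->N->(2,1) | ant1:(2,1)->N->(1,1) | ant2:(1,2)->N->(0,2)
  grid max=4 at (0,2)
Step 2: ant0:(2,1)->N->(1,1) | ant1:(1,1)->S->(2,1) | ant2:(0,2)->E->(0,3)
  grid max=3 at (0,2)
Step 3: ant0:(1,1)->S->(2,1) | ant1:(2,1)->N->(1,1) | ant2:(0,3)->W->(0,2)
  grid max=4 at (0,2)
Step 4: ant0:(2,1)->N->(1,1) | ant1:(1,1)->S->(2,1) | ant2:(0,2)->E->(0,3)
  grid max=4 at (1,1)
Final grid:
  0 0 3 1 0
  0 4 0 0 0
  0 4 0 0 0
  0 0 0 0 0
Max pheromone 4 at (1,1)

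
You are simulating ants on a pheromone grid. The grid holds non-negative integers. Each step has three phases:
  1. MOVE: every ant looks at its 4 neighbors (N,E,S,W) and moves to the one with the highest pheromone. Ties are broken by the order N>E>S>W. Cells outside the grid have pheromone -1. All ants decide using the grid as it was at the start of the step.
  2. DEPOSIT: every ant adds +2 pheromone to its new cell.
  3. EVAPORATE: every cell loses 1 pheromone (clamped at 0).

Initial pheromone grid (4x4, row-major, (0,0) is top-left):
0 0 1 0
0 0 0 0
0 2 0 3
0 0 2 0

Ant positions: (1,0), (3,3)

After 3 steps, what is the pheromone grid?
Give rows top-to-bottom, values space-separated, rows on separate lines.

After step 1: ants at (0,0),(2,3)
  1 0 0 0
  0 0 0 0
  0 1 0 4
  0 0 1 0
After step 2: ants at (0,1),(1,3)
  0 1 0 0
  0 0 0 1
  0 0 0 3
  0 0 0 0
After step 3: ants at (0,2),(2,3)
  0 0 1 0
  0 0 0 0
  0 0 0 4
  0 0 0 0

0 0 1 0
0 0 0 0
0 0 0 4
0 0 0 0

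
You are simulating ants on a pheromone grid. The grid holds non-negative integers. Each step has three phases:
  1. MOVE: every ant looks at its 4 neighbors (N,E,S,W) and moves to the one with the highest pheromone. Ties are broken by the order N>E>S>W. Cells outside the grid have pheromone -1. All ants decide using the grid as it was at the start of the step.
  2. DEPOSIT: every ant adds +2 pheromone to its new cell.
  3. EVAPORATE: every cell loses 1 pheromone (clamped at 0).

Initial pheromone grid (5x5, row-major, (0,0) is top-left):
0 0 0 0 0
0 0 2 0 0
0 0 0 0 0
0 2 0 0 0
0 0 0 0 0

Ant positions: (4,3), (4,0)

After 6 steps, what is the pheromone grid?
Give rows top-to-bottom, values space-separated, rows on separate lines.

After step 1: ants at (3,3),(3,0)
  0 0 0 0 0
  0 0 1 0 0
  0 0 0 0 0
  1 1 0 1 0
  0 0 0 0 0
After step 2: ants at (2,3),(3,1)
  0 0 0 0 0
  0 0 0 0 0
  0 0 0 1 0
  0 2 0 0 0
  0 0 0 0 0
After step 3: ants at (1,3),(2,1)
  0 0 0 0 0
  0 0 0 1 0
  0 1 0 0 0
  0 1 0 0 0
  0 0 0 0 0
After step 4: ants at (0,3),(3,1)
  0 0 0 1 0
  0 0 0 0 0
  0 0 0 0 0
  0 2 0 0 0
  0 0 0 0 0
After step 5: ants at (0,4),(2,1)
  0 0 0 0 1
  0 0 0 0 0
  0 1 0 0 0
  0 1 0 0 0
  0 0 0 0 0
After step 6: ants at (1,4),(3,1)
  0 0 0 0 0
  0 0 0 0 1
  0 0 0 0 0
  0 2 0 0 0
  0 0 0 0 0

0 0 0 0 0
0 0 0 0 1
0 0 0 0 0
0 2 0 0 0
0 0 0 0 0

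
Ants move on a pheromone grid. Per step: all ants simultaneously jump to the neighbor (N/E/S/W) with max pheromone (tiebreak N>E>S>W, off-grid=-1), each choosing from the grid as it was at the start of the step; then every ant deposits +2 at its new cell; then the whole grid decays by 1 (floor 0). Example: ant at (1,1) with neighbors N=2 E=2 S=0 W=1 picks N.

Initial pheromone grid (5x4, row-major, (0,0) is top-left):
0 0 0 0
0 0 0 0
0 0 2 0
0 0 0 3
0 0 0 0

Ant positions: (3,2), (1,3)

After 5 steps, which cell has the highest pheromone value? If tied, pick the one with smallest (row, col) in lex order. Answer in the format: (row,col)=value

Answer: (3,3)=6

Derivation:
Step 1: ant0:(3,2)->E->(3,3) | ant1:(1,3)->N->(0,3)
  grid max=4 at (3,3)
Step 2: ant0:(3,3)->N->(2,3) | ant1:(0,3)->S->(1,3)
  grid max=3 at (3,3)
Step 3: ant0:(2,3)->S->(3,3) | ant1:(1,3)->S->(2,3)
  grid max=4 at (3,3)
Step 4: ant0:(3,3)->N->(2,3) | ant1:(2,3)->S->(3,3)
  grid max=5 at (3,3)
Step 5: ant0:(2,3)->S->(3,3) | ant1:(3,3)->N->(2,3)
  grid max=6 at (3,3)
Final grid:
  0 0 0 0
  0 0 0 0
  0 0 0 4
  0 0 0 6
  0 0 0 0
Max pheromone 6 at (3,3)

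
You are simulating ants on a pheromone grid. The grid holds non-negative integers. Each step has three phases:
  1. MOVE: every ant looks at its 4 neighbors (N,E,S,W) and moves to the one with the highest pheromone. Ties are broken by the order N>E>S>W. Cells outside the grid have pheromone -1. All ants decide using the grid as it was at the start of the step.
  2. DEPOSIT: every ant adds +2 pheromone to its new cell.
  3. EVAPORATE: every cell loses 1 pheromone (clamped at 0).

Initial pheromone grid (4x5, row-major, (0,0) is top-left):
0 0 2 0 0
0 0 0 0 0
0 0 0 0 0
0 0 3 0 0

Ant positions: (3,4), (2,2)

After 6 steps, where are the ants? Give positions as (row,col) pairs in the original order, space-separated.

Step 1: ant0:(3,4)->N->(2,4) | ant1:(2,2)->S->(3,2)
  grid max=4 at (3,2)
Step 2: ant0:(2,4)->N->(1,4) | ant1:(3,2)->N->(2,2)
  grid max=3 at (3,2)
Step 3: ant0:(1,4)->N->(0,4) | ant1:(2,2)->S->(3,2)
  grid max=4 at (3,2)
Step 4: ant0:(0,4)->S->(1,4) | ant1:(3,2)->N->(2,2)
  grid max=3 at (3,2)
Step 5: ant0:(1,4)->N->(0,4) | ant1:(2,2)->S->(3,2)
  grid max=4 at (3,2)
Step 6: ant0:(0,4)->S->(1,4) | ant1:(3,2)->N->(2,2)
  grid max=3 at (3,2)

(1,4) (2,2)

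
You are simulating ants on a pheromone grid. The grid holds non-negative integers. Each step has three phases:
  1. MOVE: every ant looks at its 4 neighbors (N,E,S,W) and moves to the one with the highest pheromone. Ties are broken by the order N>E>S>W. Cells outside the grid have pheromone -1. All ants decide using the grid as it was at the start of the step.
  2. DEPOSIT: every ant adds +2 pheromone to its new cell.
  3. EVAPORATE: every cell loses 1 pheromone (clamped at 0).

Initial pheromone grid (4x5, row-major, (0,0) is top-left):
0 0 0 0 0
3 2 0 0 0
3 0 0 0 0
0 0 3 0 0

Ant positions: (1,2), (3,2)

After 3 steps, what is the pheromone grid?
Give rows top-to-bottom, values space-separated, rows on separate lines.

After step 1: ants at (1,1),(2,2)
  0 0 0 0 0
  2 3 0 0 0
  2 0 1 0 0
  0 0 2 0 0
After step 2: ants at (1,0),(3,2)
  0 0 0 0 0
  3 2 0 0 0
  1 0 0 0 0
  0 0 3 0 0
After step 3: ants at (1,1),(2,2)
  0 0 0 0 0
  2 3 0 0 0
  0 0 1 0 0
  0 0 2 0 0

0 0 0 0 0
2 3 0 0 0
0 0 1 0 0
0 0 2 0 0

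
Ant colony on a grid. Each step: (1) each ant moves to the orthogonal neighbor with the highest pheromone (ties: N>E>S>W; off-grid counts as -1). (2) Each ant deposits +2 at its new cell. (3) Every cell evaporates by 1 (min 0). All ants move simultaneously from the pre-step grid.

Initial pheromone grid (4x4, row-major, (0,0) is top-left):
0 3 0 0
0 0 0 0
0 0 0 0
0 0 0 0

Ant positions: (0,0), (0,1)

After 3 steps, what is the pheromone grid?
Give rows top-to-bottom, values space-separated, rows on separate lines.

After step 1: ants at (0,1),(0,2)
  0 4 1 0
  0 0 0 0
  0 0 0 0
  0 0 0 0
After step 2: ants at (0,2),(0,1)
  0 5 2 0
  0 0 0 0
  0 0 0 0
  0 0 0 0
After step 3: ants at (0,1),(0,2)
  0 6 3 0
  0 0 0 0
  0 0 0 0
  0 0 0 0

0 6 3 0
0 0 0 0
0 0 0 0
0 0 0 0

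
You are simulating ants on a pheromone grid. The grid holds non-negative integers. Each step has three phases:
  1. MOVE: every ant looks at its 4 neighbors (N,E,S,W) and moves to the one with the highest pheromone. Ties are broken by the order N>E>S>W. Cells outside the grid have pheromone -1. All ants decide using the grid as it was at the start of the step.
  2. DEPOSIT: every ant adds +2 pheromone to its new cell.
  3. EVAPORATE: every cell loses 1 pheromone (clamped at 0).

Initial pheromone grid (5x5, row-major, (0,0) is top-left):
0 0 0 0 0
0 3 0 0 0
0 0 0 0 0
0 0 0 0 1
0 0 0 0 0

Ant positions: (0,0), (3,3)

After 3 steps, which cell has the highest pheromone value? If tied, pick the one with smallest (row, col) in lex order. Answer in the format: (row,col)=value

Step 1: ant0:(0,0)->E->(0,1) | ant1:(3,3)->E->(3,4)
  grid max=2 at (1,1)
Step 2: ant0:(0,1)->S->(1,1) | ant1:(3,4)->N->(2,4)
  grid max=3 at (1,1)
Step 3: ant0:(1,1)->N->(0,1) | ant1:(2,4)->S->(3,4)
  grid max=2 at (1,1)
Final grid:
  0 1 0 0 0
  0 2 0 0 0
  0 0 0 0 0
  0 0 0 0 2
  0 0 0 0 0
Max pheromone 2 at (1,1)

Answer: (1,1)=2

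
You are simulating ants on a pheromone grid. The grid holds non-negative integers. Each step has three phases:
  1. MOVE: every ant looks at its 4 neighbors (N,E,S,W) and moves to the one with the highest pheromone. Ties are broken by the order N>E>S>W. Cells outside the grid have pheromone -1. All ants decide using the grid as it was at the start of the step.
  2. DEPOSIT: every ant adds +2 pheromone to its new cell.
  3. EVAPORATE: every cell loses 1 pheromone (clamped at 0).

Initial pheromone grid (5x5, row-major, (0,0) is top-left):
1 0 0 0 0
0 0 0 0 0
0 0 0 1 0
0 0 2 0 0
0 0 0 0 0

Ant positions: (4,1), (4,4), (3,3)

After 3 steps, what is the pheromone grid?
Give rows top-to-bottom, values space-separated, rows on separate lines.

After step 1: ants at (3,1),(3,4),(3,2)
  0 0 0 0 0
  0 0 0 0 0
  0 0 0 0 0
  0 1 3 0 1
  0 0 0 0 0
After step 2: ants at (3,2),(2,4),(3,1)
  0 0 0 0 0
  0 0 0 0 0
  0 0 0 0 1
  0 2 4 0 0
  0 0 0 0 0
After step 3: ants at (3,1),(1,4),(3,2)
  0 0 0 0 0
  0 0 0 0 1
  0 0 0 0 0
  0 3 5 0 0
  0 0 0 0 0

0 0 0 0 0
0 0 0 0 1
0 0 0 0 0
0 3 5 0 0
0 0 0 0 0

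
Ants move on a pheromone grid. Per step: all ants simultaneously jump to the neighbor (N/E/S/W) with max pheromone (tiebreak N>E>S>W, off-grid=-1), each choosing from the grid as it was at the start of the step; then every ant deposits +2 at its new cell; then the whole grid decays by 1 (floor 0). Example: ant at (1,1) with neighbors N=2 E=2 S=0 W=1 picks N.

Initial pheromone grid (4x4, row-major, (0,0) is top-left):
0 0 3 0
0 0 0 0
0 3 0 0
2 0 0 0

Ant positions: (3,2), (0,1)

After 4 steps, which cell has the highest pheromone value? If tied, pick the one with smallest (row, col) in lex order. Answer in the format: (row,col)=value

Answer: (0,2)=3

Derivation:
Step 1: ant0:(3,2)->N->(2,2) | ant1:(0,1)->E->(0,2)
  grid max=4 at (0,2)
Step 2: ant0:(2,2)->W->(2,1) | ant1:(0,2)->E->(0,3)
  grid max=3 at (0,2)
Step 3: ant0:(2,1)->N->(1,1) | ant1:(0,3)->W->(0,2)
  grid max=4 at (0,2)
Step 4: ant0:(1,1)->S->(2,1) | ant1:(0,2)->E->(0,3)
  grid max=3 at (0,2)
Final grid:
  0 0 3 1
  0 0 0 0
  0 3 0 0
  0 0 0 0
Max pheromone 3 at (0,2)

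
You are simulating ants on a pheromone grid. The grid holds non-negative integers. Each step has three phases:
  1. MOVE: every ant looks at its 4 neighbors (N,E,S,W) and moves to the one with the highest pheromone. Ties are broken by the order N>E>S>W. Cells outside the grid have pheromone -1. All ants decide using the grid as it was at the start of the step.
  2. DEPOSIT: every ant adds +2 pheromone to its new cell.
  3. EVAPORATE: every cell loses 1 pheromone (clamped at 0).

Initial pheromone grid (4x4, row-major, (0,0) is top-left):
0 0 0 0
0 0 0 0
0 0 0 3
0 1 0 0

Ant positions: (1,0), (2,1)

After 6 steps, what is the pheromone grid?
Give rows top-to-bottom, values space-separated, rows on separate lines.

After step 1: ants at (0,0),(3,1)
  1 0 0 0
  0 0 0 0
  0 0 0 2
  0 2 0 0
After step 2: ants at (0,1),(2,1)
  0 1 0 0
  0 0 0 0
  0 1 0 1
  0 1 0 0
After step 3: ants at (0,2),(3,1)
  0 0 1 0
  0 0 0 0
  0 0 0 0
  0 2 0 0
After step 4: ants at (0,3),(2,1)
  0 0 0 1
  0 0 0 0
  0 1 0 0
  0 1 0 0
After step 5: ants at (1,3),(3,1)
  0 0 0 0
  0 0 0 1
  0 0 0 0
  0 2 0 0
After step 6: ants at (0,3),(2,1)
  0 0 0 1
  0 0 0 0
  0 1 0 0
  0 1 0 0

0 0 0 1
0 0 0 0
0 1 0 0
0 1 0 0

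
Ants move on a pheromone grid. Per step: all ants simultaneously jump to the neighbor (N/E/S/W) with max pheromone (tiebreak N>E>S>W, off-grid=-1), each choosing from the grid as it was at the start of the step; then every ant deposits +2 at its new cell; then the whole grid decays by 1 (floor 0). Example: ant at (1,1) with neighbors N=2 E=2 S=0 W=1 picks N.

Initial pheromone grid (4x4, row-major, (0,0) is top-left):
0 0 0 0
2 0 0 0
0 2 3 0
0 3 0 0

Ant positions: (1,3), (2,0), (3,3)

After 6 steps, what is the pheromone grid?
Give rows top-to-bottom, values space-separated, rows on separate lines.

After step 1: ants at (0,3),(1,0),(2,3)
  0 0 0 1
  3 0 0 0
  0 1 2 1
  0 2 0 0
After step 2: ants at (1,3),(0,0),(2,2)
  1 0 0 0
  2 0 0 1
  0 0 3 0
  0 1 0 0
After step 3: ants at (0,3),(1,0),(1,2)
  0 0 0 1
  3 0 1 0
  0 0 2 0
  0 0 0 0
After step 4: ants at (1,3),(0,0),(2,2)
  1 0 0 0
  2 0 0 1
  0 0 3 0
  0 0 0 0
After step 5: ants at (0,3),(1,0),(1,2)
  0 0 0 1
  3 0 1 0
  0 0 2 0
  0 0 0 0
After step 6: ants at (1,3),(0,0),(2,2)
  1 0 0 0
  2 0 0 1
  0 0 3 0
  0 0 0 0

1 0 0 0
2 0 0 1
0 0 3 0
0 0 0 0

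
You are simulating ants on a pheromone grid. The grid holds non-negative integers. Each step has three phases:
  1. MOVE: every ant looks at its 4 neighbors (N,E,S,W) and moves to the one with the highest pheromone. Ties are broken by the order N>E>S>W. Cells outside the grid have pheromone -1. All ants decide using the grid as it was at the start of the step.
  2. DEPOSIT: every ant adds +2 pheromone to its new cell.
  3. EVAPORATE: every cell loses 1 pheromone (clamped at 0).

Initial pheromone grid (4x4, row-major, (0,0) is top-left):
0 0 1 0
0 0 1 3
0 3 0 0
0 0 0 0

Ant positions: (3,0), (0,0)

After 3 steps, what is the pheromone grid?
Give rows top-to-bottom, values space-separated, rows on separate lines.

After step 1: ants at (2,0),(0,1)
  0 1 0 0
  0 0 0 2
  1 2 0 0
  0 0 0 0
After step 2: ants at (2,1),(0,2)
  0 0 1 0
  0 0 0 1
  0 3 0 0
  0 0 0 0
After step 3: ants at (1,1),(0,3)
  0 0 0 1
  0 1 0 0
  0 2 0 0
  0 0 0 0

0 0 0 1
0 1 0 0
0 2 0 0
0 0 0 0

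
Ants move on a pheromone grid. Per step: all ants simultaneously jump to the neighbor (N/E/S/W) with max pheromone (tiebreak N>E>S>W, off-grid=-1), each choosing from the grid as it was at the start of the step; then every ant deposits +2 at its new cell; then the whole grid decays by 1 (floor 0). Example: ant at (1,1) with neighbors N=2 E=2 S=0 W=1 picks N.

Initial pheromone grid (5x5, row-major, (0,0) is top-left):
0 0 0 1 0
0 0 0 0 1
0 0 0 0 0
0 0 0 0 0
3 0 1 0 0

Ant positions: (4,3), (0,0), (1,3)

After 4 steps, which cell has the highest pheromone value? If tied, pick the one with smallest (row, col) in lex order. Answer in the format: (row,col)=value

Step 1: ant0:(4,3)->W->(4,2) | ant1:(0,0)->E->(0,1) | ant2:(1,3)->N->(0,3)
  grid max=2 at (0,3)
Step 2: ant0:(4,2)->N->(3,2) | ant1:(0,1)->E->(0,2) | ant2:(0,3)->E->(0,4)
  grid max=1 at (0,2)
Step 3: ant0:(3,2)->S->(4,2) | ant1:(0,2)->E->(0,3) | ant2:(0,4)->W->(0,3)
  grid max=4 at (0,3)
Step 4: ant0:(4,2)->N->(3,2) | ant1:(0,3)->E->(0,4) | ant2:(0,3)->E->(0,4)
  grid max=3 at (0,3)
Final grid:
  0 0 0 3 3
  0 0 0 0 0
  0 0 0 0 0
  0 0 1 0 0
  0 0 1 0 0
Max pheromone 3 at (0,3)

Answer: (0,3)=3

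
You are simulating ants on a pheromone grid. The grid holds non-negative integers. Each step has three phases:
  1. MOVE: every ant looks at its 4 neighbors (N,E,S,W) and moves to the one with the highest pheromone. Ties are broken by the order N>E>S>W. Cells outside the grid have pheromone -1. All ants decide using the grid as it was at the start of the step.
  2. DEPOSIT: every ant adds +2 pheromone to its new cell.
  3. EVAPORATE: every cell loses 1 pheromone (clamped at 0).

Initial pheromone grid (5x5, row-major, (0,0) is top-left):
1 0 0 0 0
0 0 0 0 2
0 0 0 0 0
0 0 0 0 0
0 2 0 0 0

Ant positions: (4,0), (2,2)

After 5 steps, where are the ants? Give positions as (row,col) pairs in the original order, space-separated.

Step 1: ant0:(4,0)->E->(4,1) | ant1:(2,2)->N->(1,2)
  grid max=3 at (4,1)
Step 2: ant0:(4,1)->N->(3,1) | ant1:(1,2)->N->(0,2)
  grid max=2 at (4,1)
Step 3: ant0:(3,1)->S->(4,1) | ant1:(0,2)->E->(0,3)
  grid max=3 at (4,1)
Step 4: ant0:(4,1)->N->(3,1) | ant1:(0,3)->E->(0,4)
  grid max=2 at (4,1)
Step 5: ant0:(3,1)->S->(4,1) | ant1:(0,4)->S->(1,4)
  grid max=3 at (4,1)

(4,1) (1,4)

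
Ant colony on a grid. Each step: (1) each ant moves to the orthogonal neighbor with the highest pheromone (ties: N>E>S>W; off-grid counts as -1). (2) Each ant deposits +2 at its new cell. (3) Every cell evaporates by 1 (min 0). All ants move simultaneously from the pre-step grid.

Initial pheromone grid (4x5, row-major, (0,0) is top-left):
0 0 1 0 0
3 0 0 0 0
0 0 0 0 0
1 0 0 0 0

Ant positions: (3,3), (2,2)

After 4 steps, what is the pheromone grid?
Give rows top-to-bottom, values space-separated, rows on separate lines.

After step 1: ants at (2,3),(1,2)
  0 0 0 0 0
  2 0 1 0 0
  0 0 0 1 0
  0 0 0 0 0
After step 2: ants at (1,3),(0,2)
  0 0 1 0 0
  1 0 0 1 0
  0 0 0 0 0
  0 0 0 0 0
After step 3: ants at (0,3),(0,3)
  0 0 0 3 0
  0 0 0 0 0
  0 0 0 0 0
  0 0 0 0 0
After step 4: ants at (0,4),(0,4)
  0 0 0 2 3
  0 0 0 0 0
  0 0 0 0 0
  0 0 0 0 0

0 0 0 2 3
0 0 0 0 0
0 0 0 0 0
0 0 0 0 0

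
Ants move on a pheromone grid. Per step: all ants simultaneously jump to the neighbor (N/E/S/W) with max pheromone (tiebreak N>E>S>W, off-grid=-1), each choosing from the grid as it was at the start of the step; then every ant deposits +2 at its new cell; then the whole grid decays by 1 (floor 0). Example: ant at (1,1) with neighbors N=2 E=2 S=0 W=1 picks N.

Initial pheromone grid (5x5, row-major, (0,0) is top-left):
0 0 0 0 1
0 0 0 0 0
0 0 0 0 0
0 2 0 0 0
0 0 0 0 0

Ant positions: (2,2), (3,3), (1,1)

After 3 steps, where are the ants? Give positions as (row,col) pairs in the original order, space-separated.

Step 1: ant0:(2,2)->N->(1,2) | ant1:(3,3)->N->(2,3) | ant2:(1,1)->N->(0,1)
  grid max=1 at (0,1)
Step 2: ant0:(1,2)->N->(0,2) | ant1:(2,3)->N->(1,3) | ant2:(0,1)->E->(0,2)
  grid max=3 at (0,2)
Step 3: ant0:(0,2)->E->(0,3) | ant1:(1,3)->N->(0,3) | ant2:(0,2)->E->(0,3)
  grid max=5 at (0,3)

(0,3) (0,3) (0,3)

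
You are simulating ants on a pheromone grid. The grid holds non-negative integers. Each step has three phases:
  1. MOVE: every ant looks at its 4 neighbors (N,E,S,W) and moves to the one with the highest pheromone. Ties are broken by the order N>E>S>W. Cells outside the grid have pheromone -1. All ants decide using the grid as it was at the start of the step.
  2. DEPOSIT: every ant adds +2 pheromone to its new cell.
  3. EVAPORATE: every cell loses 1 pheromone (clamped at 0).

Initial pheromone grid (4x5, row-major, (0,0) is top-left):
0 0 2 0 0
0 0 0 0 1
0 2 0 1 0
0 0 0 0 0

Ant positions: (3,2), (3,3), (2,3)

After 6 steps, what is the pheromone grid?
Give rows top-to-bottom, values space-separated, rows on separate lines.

After step 1: ants at (2,2),(2,3),(1,3)
  0 0 1 0 0
  0 0 0 1 0
  0 1 1 2 0
  0 0 0 0 0
After step 2: ants at (2,3),(1,3),(2,3)
  0 0 0 0 0
  0 0 0 2 0
  0 0 0 5 0
  0 0 0 0 0
After step 3: ants at (1,3),(2,3),(1,3)
  0 0 0 0 0
  0 0 0 5 0
  0 0 0 6 0
  0 0 0 0 0
After step 4: ants at (2,3),(1,3),(2,3)
  0 0 0 0 0
  0 0 0 6 0
  0 0 0 9 0
  0 0 0 0 0
After step 5: ants at (1,3),(2,3),(1,3)
  0 0 0 0 0
  0 0 0 9 0
  0 0 0 10 0
  0 0 0 0 0
After step 6: ants at (2,3),(1,3),(2,3)
  0 0 0 0 0
  0 0 0 10 0
  0 0 0 13 0
  0 0 0 0 0

0 0 0 0 0
0 0 0 10 0
0 0 0 13 0
0 0 0 0 0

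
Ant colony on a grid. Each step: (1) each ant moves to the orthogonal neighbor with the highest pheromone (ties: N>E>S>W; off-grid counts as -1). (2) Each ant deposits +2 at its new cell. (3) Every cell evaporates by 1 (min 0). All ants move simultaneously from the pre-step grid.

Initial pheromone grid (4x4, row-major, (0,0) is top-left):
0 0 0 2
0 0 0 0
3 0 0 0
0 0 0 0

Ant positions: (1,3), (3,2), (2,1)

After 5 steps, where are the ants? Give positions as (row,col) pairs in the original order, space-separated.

Step 1: ant0:(1,3)->N->(0,3) | ant1:(3,2)->N->(2,2) | ant2:(2,1)->W->(2,0)
  grid max=4 at (2,0)
Step 2: ant0:(0,3)->S->(1,3) | ant1:(2,2)->N->(1,2) | ant2:(2,0)->N->(1,0)
  grid max=3 at (2,0)
Step 3: ant0:(1,3)->N->(0,3) | ant1:(1,2)->E->(1,3) | ant2:(1,0)->S->(2,0)
  grid max=4 at (2,0)
Step 4: ant0:(0,3)->S->(1,3) | ant1:(1,3)->N->(0,3) | ant2:(2,0)->N->(1,0)
  grid max=4 at (0,3)
Step 5: ant0:(1,3)->N->(0,3) | ant1:(0,3)->S->(1,3) | ant2:(1,0)->S->(2,0)
  grid max=5 at (0,3)

(0,3) (1,3) (2,0)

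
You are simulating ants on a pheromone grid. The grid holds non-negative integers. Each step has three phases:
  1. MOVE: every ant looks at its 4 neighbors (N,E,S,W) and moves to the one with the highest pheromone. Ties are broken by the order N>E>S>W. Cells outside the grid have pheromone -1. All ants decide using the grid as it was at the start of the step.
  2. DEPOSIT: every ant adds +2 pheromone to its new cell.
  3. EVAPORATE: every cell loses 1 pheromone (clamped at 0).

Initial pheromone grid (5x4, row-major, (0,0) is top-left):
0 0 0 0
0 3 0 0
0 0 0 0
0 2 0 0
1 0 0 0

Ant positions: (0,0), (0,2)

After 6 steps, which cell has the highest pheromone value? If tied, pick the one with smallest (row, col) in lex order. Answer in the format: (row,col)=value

Step 1: ant0:(0,0)->E->(0,1) | ant1:(0,2)->E->(0,3)
  grid max=2 at (1,1)
Step 2: ant0:(0,1)->S->(1,1) | ant1:(0,3)->S->(1,3)
  grid max=3 at (1,1)
Step 3: ant0:(1,1)->N->(0,1) | ant1:(1,3)->N->(0,3)
  grid max=2 at (1,1)
Step 4: ant0:(0,1)->S->(1,1) | ant1:(0,3)->S->(1,3)
  grid max=3 at (1,1)
Step 5: ant0:(1,1)->N->(0,1) | ant1:(1,3)->N->(0,3)
  grid max=2 at (1,1)
Step 6: ant0:(0,1)->S->(1,1) | ant1:(0,3)->S->(1,3)
  grid max=3 at (1,1)
Final grid:
  0 0 0 0
  0 3 0 1
  0 0 0 0
  0 0 0 0
  0 0 0 0
Max pheromone 3 at (1,1)

Answer: (1,1)=3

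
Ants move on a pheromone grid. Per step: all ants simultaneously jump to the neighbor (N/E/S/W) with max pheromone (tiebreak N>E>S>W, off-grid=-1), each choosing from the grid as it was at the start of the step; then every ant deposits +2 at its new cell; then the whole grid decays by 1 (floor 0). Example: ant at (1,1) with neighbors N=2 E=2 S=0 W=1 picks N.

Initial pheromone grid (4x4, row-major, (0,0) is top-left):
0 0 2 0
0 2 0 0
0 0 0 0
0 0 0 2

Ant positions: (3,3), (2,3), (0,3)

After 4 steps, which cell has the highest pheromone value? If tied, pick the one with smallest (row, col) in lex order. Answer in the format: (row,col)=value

Answer: (3,3)=6

Derivation:
Step 1: ant0:(3,3)->N->(2,3) | ant1:(2,3)->S->(3,3) | ant2:(0,3)->W->(0,2)
  grid max=3 at (0,2)
Step 2: ant0:(2,3)->S->(3,3) | ant1:(3,3)->N->(2,3) | ant2:(0,2)->E->(0,3)
  grid max=4 at (3,3)
Step 3: ant0:(3,3)->N->(2,3) | ant1:(2,3)->S->(3,3) | ant2:(0,3)->W->(0,2)
  grid max=5 at (3,3)
Step 4: ant0:(2,3)->S->(3,3) | ant1:(3,3)->N->(2,3) | ant2:(0,2)->E->(0,3)
  grid max=6 at (3,3)
Final grid:
  0 0 2 1
  0 0 0 0
  0 0 0 4
  0 0 0 6
Max pheromone 6 at (3,3)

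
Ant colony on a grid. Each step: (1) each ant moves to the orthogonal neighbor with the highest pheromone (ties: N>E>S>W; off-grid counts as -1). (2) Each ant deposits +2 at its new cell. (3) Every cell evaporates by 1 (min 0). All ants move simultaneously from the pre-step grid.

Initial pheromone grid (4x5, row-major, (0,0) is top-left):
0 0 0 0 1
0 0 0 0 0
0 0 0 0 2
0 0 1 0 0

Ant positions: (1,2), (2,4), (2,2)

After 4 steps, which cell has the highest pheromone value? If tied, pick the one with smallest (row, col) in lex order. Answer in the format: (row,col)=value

Answer: (0,4)=2

Derivation:
Step 1: ant0:(1,2)->N->(0,2) | ant1:(2,4)->N->(1,4) | ant2:(2,2)->S->(3,2)
  grid max=2 at (3,2)
Step 2: ant0:(0,2)->E->(0,3) | ant1:(1,4)->S->(2,4) | ant2:(3,2)->N->(2,2)
  grid max=2 at (2,4)
Step 3: ant0:(0,3)->E->(0,4) | ant1:(2,4)->N->(1,4) | ant2:(2,2)->S->(3,2)
  grid max=2 at (3,2)
Step 4: ant0:(0,4)->S->(1,4) | ant1:(1,4)->N->(0,4) | ant2:(3,2)->N->(2,2)
  grid max=2 at (0,4)
Final grid:
  0 0 0 0 2
  0 0 0 0 2
  0 0 1 0 0
  0 0 1 0 0
Max pheromone 2 at (0,4)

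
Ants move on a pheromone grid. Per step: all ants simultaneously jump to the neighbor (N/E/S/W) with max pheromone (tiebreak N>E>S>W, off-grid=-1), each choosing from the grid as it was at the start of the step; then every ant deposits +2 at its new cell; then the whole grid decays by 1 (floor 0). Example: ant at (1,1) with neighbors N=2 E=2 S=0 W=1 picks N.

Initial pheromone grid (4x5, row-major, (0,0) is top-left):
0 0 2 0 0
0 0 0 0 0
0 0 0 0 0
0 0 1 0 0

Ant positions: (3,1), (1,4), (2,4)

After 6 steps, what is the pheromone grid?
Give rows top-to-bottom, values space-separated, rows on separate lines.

After step 1: ants at (3,2),(0,4),(1,4)
  0 0 1 0 1
  0 0 0 0 1
  0 0 0 0 0
  0 0 2 0 0
After step 2: ants at (2,2),(1,4),(0,4)
  0 0 0 0 2
  0 0 0 0 2
  0 0 1 0 0
  0 0 1 0 0
After step 3: ants at (3,2),(0,4),(1,4)
  0 0 0 0 3
  0 0 0 0 3
  0 0 0 0 0
  0 0 2 0 0
After step 4: ants at (2,2),(1,4),(0,4)
  0 0 0 0 4
  0 0 0 0 4
  0 0 1 0 0
  0 0 1 0 0
After step 5: ants at (3,2),(0,4),(1,4)
  0 0 0 0 5
  0 0 0 0 5
  0 0 0 0 0
  0 0 2 0 0
After step 6: ants at (2,2),(1,4),(0,4)
  0 0 0 0 6
  0 0 0 0 6
  0 0 1 0 0
  0 0 1 0 0

0 0 0 0 6
0 0 0 0 6
0 0 1 0 0
0 0 1 0 0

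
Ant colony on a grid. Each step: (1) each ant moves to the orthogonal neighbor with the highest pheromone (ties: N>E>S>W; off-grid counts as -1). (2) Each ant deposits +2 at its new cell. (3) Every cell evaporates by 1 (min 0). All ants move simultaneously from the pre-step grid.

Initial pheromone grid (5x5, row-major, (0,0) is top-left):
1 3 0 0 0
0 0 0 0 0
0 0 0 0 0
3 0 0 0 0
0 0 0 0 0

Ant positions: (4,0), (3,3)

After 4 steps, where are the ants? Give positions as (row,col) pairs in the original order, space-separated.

Step 1: ant0:(4,0)->N->(3,0) | ant1:(3,3)->N->(2,3)
  grid max=4 at (3,0)
Step 2: ant0:(3,0)->N->(2,0) | ant1:(2,3)->N->(1,3)
  grid max=3 at (3,0)
Step 3: ant0:(2,0)->S->(3,0) | ant1:(1,3)->N->(0,3)
  grid max=4 at (3,0)
Step 4: ant0:(3,0)->N->(2,0) | ant1:(0,3)->E->(0,4)
  grid max=3 at (3,0)

(2,0) (0,4)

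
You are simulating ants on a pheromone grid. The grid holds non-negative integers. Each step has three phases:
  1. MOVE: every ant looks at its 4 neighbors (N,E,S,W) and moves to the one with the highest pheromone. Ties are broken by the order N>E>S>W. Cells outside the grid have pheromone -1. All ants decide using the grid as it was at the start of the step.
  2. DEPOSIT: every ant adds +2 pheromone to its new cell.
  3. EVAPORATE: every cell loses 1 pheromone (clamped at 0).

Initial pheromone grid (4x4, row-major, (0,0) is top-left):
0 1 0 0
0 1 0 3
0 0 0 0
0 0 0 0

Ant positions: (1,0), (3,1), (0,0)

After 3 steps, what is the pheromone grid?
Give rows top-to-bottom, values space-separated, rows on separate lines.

After step 1: ants at (1,1),(2,1),(0,1)
  0 2 0 0
  0 2 0 2
  0 1 0 0
  0 0 0 0
After step 2: ants at (0,1),(1,1),(1,1)
  0 3 0 0
  0 5 0 1
  0 0 0 0
  0 0 0 0
After step 3: ants at (1,1),(0,1),(0,1)
  0 6 0 0
  0 6 0 0
  0 0 0 0
  0 0 0 0

0 6 0 0
0 6 0 0
0 0 0 0
0 0 0 0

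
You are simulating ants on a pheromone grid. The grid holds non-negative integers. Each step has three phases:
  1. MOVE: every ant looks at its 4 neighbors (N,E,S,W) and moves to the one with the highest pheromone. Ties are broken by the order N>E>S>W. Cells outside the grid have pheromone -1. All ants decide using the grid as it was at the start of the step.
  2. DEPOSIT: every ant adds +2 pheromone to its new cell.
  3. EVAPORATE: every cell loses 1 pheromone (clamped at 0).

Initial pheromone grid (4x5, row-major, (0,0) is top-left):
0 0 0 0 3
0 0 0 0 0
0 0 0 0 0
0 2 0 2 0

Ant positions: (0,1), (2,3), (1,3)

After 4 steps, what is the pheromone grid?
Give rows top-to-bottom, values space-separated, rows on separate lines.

After step 1: ants at (0,2),(3,3),(0,3)
  0 0 1 1 2
  0 0 0 0 0
  0 0 0 0 0
  0 1 0 3 0
After step 2: ants at (0,3),(2,3),(0,4)
  0 0 0 2 3
  0 0 0 0 0
  0 0 0 1 0
  0 0 0 2 0
After step 3: ants at (0,4),(3,3),(0,3)
  0 0 0 3 4
  0 0 0 0 0
  0 0 0 0 0
  0 0 0 3 0
After step 4: ants at (0,3),(2,3),(0,4)
  0 0 0 4 5
  0 0 0 0 0
  0 0 0 1 0
  0 0 0 2 0

0 0 0 4 5
0 0 0 0 0
0 0 0 1 0
0 0 0 2 0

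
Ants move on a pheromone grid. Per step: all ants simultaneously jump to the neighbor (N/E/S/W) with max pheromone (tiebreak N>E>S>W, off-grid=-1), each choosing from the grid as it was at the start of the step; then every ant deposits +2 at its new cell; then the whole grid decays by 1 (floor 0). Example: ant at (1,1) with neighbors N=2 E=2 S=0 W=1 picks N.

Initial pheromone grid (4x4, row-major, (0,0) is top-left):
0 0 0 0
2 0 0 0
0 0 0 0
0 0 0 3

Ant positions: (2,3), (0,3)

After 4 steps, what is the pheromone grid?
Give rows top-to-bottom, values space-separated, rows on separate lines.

After step 1: ants at (3,3),(1,3)
  0 0 0 0
  1 0 0 1
  0 0 0 0
  0 0 0 4
After step 2: ants at (2,3),(0,3)
  0 0 0 1
  0 0 0 0
  0 0 0 1
  0 0 0 3
After step 3: ants at (3,3),(1,3)
  0 0 0 0
  0 0 0 1
  0 0 0 0
  0 0 0 4
After step 4: ants at (2,3),(0,3)
  0 0 0 1
  0 0 0 0
  0 0 0 1
  0 0 0 3

0 0 0 1
0 0 0 0
0 0 0 1
0 0 0 3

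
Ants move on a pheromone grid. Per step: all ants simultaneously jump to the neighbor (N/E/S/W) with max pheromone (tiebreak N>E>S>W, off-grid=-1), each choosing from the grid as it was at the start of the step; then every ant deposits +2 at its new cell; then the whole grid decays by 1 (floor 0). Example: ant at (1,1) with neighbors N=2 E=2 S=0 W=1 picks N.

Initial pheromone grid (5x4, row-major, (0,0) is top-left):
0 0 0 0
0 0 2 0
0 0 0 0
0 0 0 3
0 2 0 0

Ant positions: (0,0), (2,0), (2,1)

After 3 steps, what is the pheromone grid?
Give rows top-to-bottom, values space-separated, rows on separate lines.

After step 1: ants at (0,1),(1,0),(1,1)
  0 1 0 0
  1 1 1 0
  0 0 0 0
  0 0 0 2
  0 1 0 0
After step 2: ants at (1,1),(1,1),(0,1)
  0 2 0 0
  0 4 0 0
  0 0 0 0
  0 0 0 1
  0 0 0 0
After step 3: ants at (0,1),(0,1),(1,1)
  0 5 0 0
  0 5 0 0
  0 0 0 0
  0 0 0 0
  0 0 0 0

0 5 0 0
0 5 0 0
0 0 0 0
0 0 0 0
0 0 0 0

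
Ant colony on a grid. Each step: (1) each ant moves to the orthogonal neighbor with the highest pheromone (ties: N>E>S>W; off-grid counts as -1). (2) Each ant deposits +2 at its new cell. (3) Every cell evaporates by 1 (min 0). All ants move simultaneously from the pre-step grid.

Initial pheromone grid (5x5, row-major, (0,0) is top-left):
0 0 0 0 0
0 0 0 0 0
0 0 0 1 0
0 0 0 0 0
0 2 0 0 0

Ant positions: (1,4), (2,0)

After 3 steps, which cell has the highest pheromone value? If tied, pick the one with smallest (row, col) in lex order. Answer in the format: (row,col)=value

Answer: (0,1)=1

Derivation:
Step 1: ant0:(1,4)->N->(0,4) | ant1:(2,0)->N->(1,0)
  grid max=1 at (0,4)
Step 2: ant0:(0,4)->S->(1,4) | ant1:(1,0)->N->(0,0)
  grid max=1 at (0,0)
Step 3: ant0:(1,4)->N->(0,4) | ant1:(0,0)->E->(0,1)
  grid max=1 at (0,1)
Final grid:
  0 1 0 0 1
  0 0 0 0 0
  0 0 0 0 0
  0 0 0 0 0
  0 0 0 0 0
Max pheromone 1 at (0,1)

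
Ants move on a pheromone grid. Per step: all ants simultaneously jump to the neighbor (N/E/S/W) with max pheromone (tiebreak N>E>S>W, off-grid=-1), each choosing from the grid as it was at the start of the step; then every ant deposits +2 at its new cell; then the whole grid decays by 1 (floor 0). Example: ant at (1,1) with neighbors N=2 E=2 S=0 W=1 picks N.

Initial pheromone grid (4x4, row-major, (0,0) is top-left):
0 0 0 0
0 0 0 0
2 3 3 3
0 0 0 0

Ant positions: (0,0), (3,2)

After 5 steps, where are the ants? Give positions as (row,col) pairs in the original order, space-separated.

Step 1: ant0:(0,0)->E->(0,1) | ant1:(3,2)->N->(2,2)
  grid max=4 at (2,2)
Step 2: ant0:(0,1)->E->(0,2) | ant1:(2,2)->E->(2,3)
  grid max=3 at (2,2)
Step 3: ant0:(0,2)->E->(0,3) | ant1:(2,3)->W->(2,2)
  grid max=4 at (2,2)
Step 4: ant0:(0,3)->S->(1,3) | ant1:(2,2)->E->(2,3)
  grid max=3 at (2,2)
Step 5: ant0:(1,3)->S->(2,3) | ant1:(2,3)->W->(2,2)
  grid max=4 at (2,2)

(2,3) (2,2)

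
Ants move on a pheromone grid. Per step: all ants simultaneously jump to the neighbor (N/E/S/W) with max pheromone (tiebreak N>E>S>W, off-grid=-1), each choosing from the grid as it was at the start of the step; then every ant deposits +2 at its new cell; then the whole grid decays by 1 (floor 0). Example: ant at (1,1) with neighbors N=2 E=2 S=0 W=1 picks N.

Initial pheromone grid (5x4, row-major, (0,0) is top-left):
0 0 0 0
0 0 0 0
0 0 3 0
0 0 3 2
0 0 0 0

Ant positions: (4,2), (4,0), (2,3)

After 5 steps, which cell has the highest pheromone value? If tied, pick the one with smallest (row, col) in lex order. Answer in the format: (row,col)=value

Answer: (2,2)=8

Derivation:
Step 1: ant0:(4,2)->N->(3,2) | ant1:(4,0)->N->(3,0) | ant2:(2,3)->W->(2,2)
  grid max=4 at (2,2)
Step 2: ant0:(3,2)->N->(2,2) | ant1:(3,0)->N->(2,0) | ant2:(2,2)->S->(3,2)
  grid max=5 at (2,2)
Step 3: ant0:(2,2)->S->(3,2) | ant1:(2,0)->N->(1,0) | ant2:(3,2)->N->(2,2)
  grid max=6 at (2,2)
Step 4: ant0:(3,2)->N->(2,2) | ant1:(1,0)->N->(0,0) | ant2:(2,2)->S->(3,2)
  grid max=7 at (2,2)
Step 5: ant0:(2,2)->S->(3,2) | ant1:(0,0)->E->(0,1) | ant2:(3,2)->N->(2,2)
  grid max=8 at (2,2)
Final grid:
  0 1 0 0
  0 0 0 0
  0 0 8 0
  0 0 8 0
  0 0 0 0
Max pheromone 8 at (2,2)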